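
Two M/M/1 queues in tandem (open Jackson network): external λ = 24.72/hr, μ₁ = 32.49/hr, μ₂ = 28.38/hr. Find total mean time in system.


Each node sees arrival rate λ = 24.72/hr (tandem ⇒ throughput preserved).
W₁ = 1/(μ₁−λ) = 1/(32.49−24.72) = 0.12870 hr
W₂ = 1/(μ₂−λ) = 1/(28.38−24.72) = 0.27322 hr
W_total = W₁ + W₂ = 0.12870 + 0.27322 = 0.40192 hr

Final: 0.40192 hr


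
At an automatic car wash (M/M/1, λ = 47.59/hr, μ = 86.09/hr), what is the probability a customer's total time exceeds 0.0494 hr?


W ~ Exponential(μ−λ) for M/M/1.
μ − λ = 86.09 − 47.59 = 38.5000
P(W > t) = e^{−(μ−λ)t} = e^{−1.9019} = 0.149285

Final: 0.149285


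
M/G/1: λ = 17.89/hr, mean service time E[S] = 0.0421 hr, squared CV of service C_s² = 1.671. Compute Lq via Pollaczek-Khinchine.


ρ = λ·E[S] = 17.89·0.0421 = 0.7532
Lq = ρ²(1+C_s²)/(2(1−ρ)) = 0.5673·(1+1.671)/(2·0.2468)
= 0.5673·2.6710/0.4937 = 3.06923

Final: 3.06923


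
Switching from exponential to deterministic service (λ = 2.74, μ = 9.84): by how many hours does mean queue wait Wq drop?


ρ = 2.74/9.84 = 0.2785
Wq(M/M/1) = ρ/(μ−λ) = 0.2785/7.10 = 0.03922 hr
Wq(M/D/1) = ρ/(2(μ−λ)) = 0.01961 hr
Savings = 0.03922 − 0.01961 = 0.01961 hr

Final: 0.01961 hr


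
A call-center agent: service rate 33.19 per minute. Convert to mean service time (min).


Mean service time = 1/μ = 1/33.19 minute = 0.03013 minute
In minutes: 0.03013 × 1 = 0.03013 min

Final: 0.03013 min


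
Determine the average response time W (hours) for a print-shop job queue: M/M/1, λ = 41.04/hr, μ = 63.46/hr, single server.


W = 1/(μ−λ) = 1/(63.46 − 41.04) = 1/22.42 = 0.04460 hr

Final: 0.04460 hr


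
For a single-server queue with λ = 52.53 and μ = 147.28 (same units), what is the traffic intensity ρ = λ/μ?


ρ = λ/μ = 52.53/147.28 = 0.3567

Final: 0.3567


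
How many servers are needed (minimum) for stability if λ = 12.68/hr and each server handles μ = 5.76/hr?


Stability requires cμ > λ ⇔ c > λ/μ.
λ/μ = 12.68/5.76 = 2.2014
Minimum integer c = ⌊2.2014⌋ + 1 = 3
Check: 3·5.76 = 17.28 > 12.68, while 2·5.76 = 11.52 ≤ 12.68

Final: 3 servers


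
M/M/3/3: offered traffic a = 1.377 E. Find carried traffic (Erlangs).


B(3,1.377) = 0.115728 (Erlang-B)
Carried load = a(1 − B) = 1.377·(1 − 0.115728) = 1.377·0.884272 = 1.2176 E

Final: 1.2176 Erlangs


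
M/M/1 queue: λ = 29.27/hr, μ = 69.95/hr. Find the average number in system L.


ρ = λ/μ = 29.27/69.95 = 0.4184
L = ρ/(1−ρ) = 0.4184/(1 − 0.4184) = 0.4184/0.5816 = 0.7195

Final: 0.7195


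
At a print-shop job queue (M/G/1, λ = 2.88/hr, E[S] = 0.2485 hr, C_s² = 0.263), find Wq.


ρ = λ·E[S] = 2.88·0.2485 = 0.7157
E[S²] = E[S]²(1+C_s²) = 0.2485²·(1+0.263) = 0.077993
Wq = λ·E[S²]/(2(1−ρ)) = 2.88·0.077993/(2·0.2843) = 0.39501 hr

Final: 0.39501 hr


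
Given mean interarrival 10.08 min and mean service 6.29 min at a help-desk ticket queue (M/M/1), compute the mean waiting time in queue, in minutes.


λ = 60/10.08 = 5.9524 /hr
μ = 60/6.29 = 9.5390 /hr
ρ = λ/μ = 5.9524/9.5390 = 0.6240
Wq = ρ/(μ−λ) = 0.6240/(9.5390−5.9524) = 0.17398 hr
In minutes: 0.17398·60 = 10.439 min

Final: 10.439 min


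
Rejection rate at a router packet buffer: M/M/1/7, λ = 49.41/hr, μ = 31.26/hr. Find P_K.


ρ = λ/μ = 49.41/31.26 = 1.5806
P_K = (1−ρ)ρ^K/(1−ρ^(K+1)) = (-0.5806·24.647970)/(1 − 38.958932)
= -14.310962/-37.958932 = 0.377012

Final: 0.377012


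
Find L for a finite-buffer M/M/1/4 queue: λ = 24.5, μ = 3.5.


ρ = 24.5/3.5 = 7.0000
L = ρ[1 − (K+1)ρ^K + Kρ^(K+1)] / [(1−ρ)(1−ρ^(K+1))]
Numerator: 7.0000·(1 − 5·2401.000000 + 4·16807.000000) = 386568.000000
Denominator: (-6.0000)·(-16806.000000) = 100836.000000
L = 386568.000000/100836.000000 = 3.8336

Final: 3.8336


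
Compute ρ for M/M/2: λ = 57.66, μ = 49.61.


ρ = λ/(cμ) = 57.66/(2·49.61) = 57.66/99.22 = 0.5811

Final: 0.5811


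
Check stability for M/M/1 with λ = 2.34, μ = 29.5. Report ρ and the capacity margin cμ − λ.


Total capacity cμ = 1·29.5 = 29.50/hr
ρ = λ/(cμ) = 2.34/29.50 = 0.07932
Stable ⇔ ρ < 1: YES
Spare capacity = cμ − λ = 29.50 − 2.34 = 27.16/hr

Final: ρ = 0.07932; stable; margin = 27.16/hr


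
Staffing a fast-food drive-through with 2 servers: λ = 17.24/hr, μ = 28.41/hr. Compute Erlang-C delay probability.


a = λ/μ = 0.6068; ρ = a/2 = 0.3034
P₀ = 0.534432 (from M/M/c formula)
C(c,a) = [a^c/(c!(1−ρ))]·P₀ = [0.36824/(2·0.6966)]·0.534432
= 0.26432·0.534432 = 0.141260

Final: 0.141260


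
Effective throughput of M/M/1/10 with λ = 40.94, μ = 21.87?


ρ = 1.8720; P_K = (1−ρ)ρ^10/(1−ρ^11) = 0.466275
λ_eff = λ(1 − P_K) = 40.94·(1 − 0.466275) = 40.94·0.533725 = 21.8507 /hr

Final: 21.8507 /hr


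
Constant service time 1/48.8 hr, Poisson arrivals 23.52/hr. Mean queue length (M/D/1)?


ρ = 23.52/48.8 = 0.4820
M/D/1: Lq = ρ²/(2(1−ρ)) = 0.2323/(2·0.5180) = 0.22421

Final: 0.22421


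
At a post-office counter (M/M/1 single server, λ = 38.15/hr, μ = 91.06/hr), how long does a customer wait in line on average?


ρ = 38.15/91.06 = 0.4190
Wq = ρ/(μ−λ) = 0.4190/(91.06 − 38.15) = 0.4190/52.91 = 0.007918 hr

Final: 0.007918 hr


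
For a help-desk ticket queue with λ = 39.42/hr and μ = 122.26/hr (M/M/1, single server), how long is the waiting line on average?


ρ = 39.42/122.26 = 0.3224
Lq = ρ²/(1−ρ) = 0.1040/0.6776 = 0.1534

Final: 0.1534


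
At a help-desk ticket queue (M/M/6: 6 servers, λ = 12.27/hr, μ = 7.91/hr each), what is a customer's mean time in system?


a = 1.5512; ρ = 0.2585; P₀ = 0.211928
Lq = P₀·a^c·ρ/(c!(1−ρ)²) = 0.001928
Wq = Lq/λ = 0.001928/12.27 = 0.0001572 hr
W = Wq + 1/μ = 0.0001572 + 0.12642 = 0.12658 hr

Final: 0.12658 hr


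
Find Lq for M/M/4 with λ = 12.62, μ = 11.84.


a = λ/μ = 1.0659; ρ = a/4 = 0.2665
P₀ = 0.343753
Lq = P₀·a^c·ρ / (c!·(1−ρ)²) = 0.343753·1.29072·0.2665/(24·0.53807)
= 0.009155

Final: 0.009155


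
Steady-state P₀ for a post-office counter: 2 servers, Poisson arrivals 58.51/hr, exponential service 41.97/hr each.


a = λ/μ = 58.51/41.97 = 1.3941; ρ = a/c = 0.6970
Σ_{k=0}^{1} a^k/k! (terms k=0..1) = 1.00000 + 1.39409 = 2.39409
Tail: a^2/(2!(1−ρ)) = 1.94349/(2·0.3030) = 3.20756
P₀ = 1/(2.39409 + 3.20756) = 1/5.60165 = 0.178519

Final: 0.178519


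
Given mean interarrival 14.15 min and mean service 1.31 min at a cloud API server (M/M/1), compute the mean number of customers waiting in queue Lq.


λ = 60/14.15 = 4.2403 /hr
μ = 60/1.31 = 45.8015 /hr
ρ = λ/μ = 4.2403/45.8015 = 0.09258
Lq = ρ²/(1−ρ) = 0.008571/0.9074 = 0.009445

Final: 0.009445


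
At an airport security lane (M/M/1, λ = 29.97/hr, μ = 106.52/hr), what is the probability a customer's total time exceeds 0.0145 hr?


W ~ Exponential(μ−λ) for M/M/1.
μ − λ = 106.52 − 29.97 = 76.5500
P(W > t) = e^{−(μ−λ)t} = e^{−1.1100} = 0.329567

Final: 0.329567


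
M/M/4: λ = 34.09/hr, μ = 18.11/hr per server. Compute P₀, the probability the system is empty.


a = λ/μ = 34.09/18.11 = 1.8824; ρ = a/c = 0.4706
Σ_{k=0}^{3} a^k/k! (terms k=0..3) = 1.00000 + 1.88239 + 1.77169 + 1.11167 = 5.76574
Tail: a^4/(4!(1−ρ)) = 12.55551/(24·0.5294) = 0.98818
P₀ = 1/(5.76574 + 0.98818) = 1/6.75392 = 0.148062

Final: 0.148062


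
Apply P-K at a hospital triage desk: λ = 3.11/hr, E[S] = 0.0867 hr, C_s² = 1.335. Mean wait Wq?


ρ = λ·E[S] = 3.11·0.0867 = 0.2696
E[S²] = E[S]²(1+C_s²) = 0.0867²·(1+1.335) = 0.017552
Wq = λ·E[S²]/(2(1−ρ)) = 3.11·0.017552/(2·0.7304) = 0.03737 hr

Final: 0.03737 hr


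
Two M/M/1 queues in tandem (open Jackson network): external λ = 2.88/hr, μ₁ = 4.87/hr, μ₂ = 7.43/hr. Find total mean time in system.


Each node sees arrival rate λ = 2.88/hr (tandem ⇒ throughput preserved).
W₁ = 1/(μ₁−λ) = 1/(4.87−2.88) = 0.50251 hr
W₂ = 1/(μ₂−λ) = 1/(7.43−2.88) = 0.21978 hr
W_total = W₁ + W₂ = 0.50251 + 0.21978 = 0.72229 hr

Final: 0.72229 hr


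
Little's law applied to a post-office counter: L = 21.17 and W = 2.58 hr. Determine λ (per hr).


λ = L/W = 21.17/2.58 = 8.2054 /hr

Final: 8.2054 /hr


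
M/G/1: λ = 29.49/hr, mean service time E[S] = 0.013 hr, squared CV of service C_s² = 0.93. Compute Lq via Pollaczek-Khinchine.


ρ = λ·E[S] = 29.49·0.013 = 0.3834
Lq = ρ²(1+C_s²)/(2(1−ρ)) = 0.1470·(1+0.93)/(2·0.6166)
= 0.1470·1.9300/1.2333 = 0.23001

Final: 0.23001


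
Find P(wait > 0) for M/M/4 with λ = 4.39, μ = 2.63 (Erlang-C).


a = λ/μ = 1.6692; ρ = a/4 = 0.4173
P₀ = 0.185441 (from M/M/c formula)
C(c,a) = [a^c/(c!(1−ρ))]·P₀ = [7.76310/(24·0.5827)]·0.185441
= 0.55511·0.185441 = 0.102940

Final: 0.102940


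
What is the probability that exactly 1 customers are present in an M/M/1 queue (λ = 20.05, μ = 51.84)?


ρ = 20.05/51.84 = 0.3868
P_n = (1−ρ)·ρ^n = (1 − 0.3868)·0.3868^1 = 0.6132·0.386767 = 0.237178

Final: 0.237178


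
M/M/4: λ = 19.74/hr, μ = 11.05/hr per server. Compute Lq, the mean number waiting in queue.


a = λ/μ = 1.7864; ρ = a/4 = 0.4466
P₀ = 0.163959
Lq = P₀·a^c·ρ / (c!·(1−ρ)²) = 0.163959·10.18449·0.4466/(24·0.30624)
= 0.10147

Final: 0.10147


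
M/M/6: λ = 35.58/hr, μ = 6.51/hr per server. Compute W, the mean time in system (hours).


a = 5.4654; ρ = 0.9109; P₀ = 0.001845
Lq = P₀·a^c·ρ/(c!(1−ρ)²) = 7.83892
Wq = Lq/λ = 7.83892/35.58 = 0.22032 hr
W = Wq + 1/μ = 0.22032 + 0.15361 = 0.37393 hr

Final: 0.37393 hr


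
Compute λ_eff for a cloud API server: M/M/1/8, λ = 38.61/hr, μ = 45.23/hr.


ρ = 0.8536; P_K = (1−ρ)ρ^8/(1−ρ^9) = 0.054350
λ_eff = λ(1 − P_K) = 38.61·(1 − 0.054350) = 38.61·0.945650 = 36.5116 /hr

Final: 36.5116 /hr


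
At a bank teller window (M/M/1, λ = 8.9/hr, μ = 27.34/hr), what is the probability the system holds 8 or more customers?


ρ = 8.9/27.34 = 0.3255
P(N ≥ n) = ρ^n = 0.3255^8 = 0.0001261

Final: 0.0001261


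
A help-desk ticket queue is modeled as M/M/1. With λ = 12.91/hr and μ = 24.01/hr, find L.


ρ = λ/μ = 12.91/24.01 = 0.5377
L = ρ/(1−ρ) = 0.5377/(1 − 0.5377) = 0.5377/0.4623 = 1.1631

Final: 1.1631


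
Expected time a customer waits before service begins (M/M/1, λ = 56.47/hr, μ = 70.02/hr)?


ρ = 56.47/70.02 = 0.8065
Wq = ρ/(μ−λ) = 0.8065/(70.02 − 56.47) = 0.8065/13.55 = 0.05952 hr

Final: 0.05952 hr


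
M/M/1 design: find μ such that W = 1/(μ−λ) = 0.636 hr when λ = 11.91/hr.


W = 1/(μ−λ) ⇒ μ − λ = 1/W = 1/0.636 = 1.5723
μ = λ + 1/W = 11.91 + 1.5723 = 13.4823 per hr

Final: 13.4823 /hr


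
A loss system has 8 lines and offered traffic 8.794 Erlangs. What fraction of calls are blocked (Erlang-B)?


B(c,a) = (a^c/c!) / Σ_{k=0}^{c} a^k/k!
a^8/8! = 887.097115
Σ terms (k=0..8): 1.00000 + 8.79400 + 38.66722 + 113.34651 + 249.19229 + 438.27940 + 642.37151 + 807.00215 + 887.09711 = 3185.750193
B = 887.097115/3185.750193 = 0.278458

Final: 0.278458


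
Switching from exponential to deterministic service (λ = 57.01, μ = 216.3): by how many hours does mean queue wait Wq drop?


ρ = 57.01/216.3 = 0.2636
Wq(M/M/1) = ρ/(μ−λ) = 0.2636/159.29 = 0.001655 hr
Wq(M/D/1) = ρ/(2(μ−λ)) = 0.0008273 hr
Savings = 0.001655 − 0.0008273 = 0.0008273 hr

Final: 0.0008273 hr


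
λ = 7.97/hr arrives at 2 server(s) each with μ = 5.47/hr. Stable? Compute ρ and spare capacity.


Total capacity cμ = 2·5.47 = 10.94/hr
ρ = λ/(cμ) = 7.97/10.94 = 0.7285
Stable ⇔ ρ < 1: YES
Spare capacity = cμ − λ = 10.94 − 7.97 = 2.97/hr

Final: ρ = 0.7285; stable; margin = 2.97/hr


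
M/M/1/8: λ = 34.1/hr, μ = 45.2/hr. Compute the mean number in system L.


ρ = 34.1/45.2 = 0.7544
L = ρ[1 − (K+1)ρ^K + Kρ^(K+1)] / [(1−ρ)(1−ρ^(K+1))]
Numerator: 0.7544·(1 − 9·0.104937 + 8·0.079167) = 0.519727
Denominator: (0.2456)·(0.920833) = 0.226134
L = 0.519727/0.226134 = 2.2983

Final: 2.2983


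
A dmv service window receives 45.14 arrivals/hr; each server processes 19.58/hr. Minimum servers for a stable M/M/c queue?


Stability requires cμ > λ ⇔ c > λ/μ.
λ/μ = 45.14/19.58 = 2.3054
Minimum integer c = ⌊2.3054⌋ + 1 = 3
Check: 3·19.58 = 58.74 > 45.14, while 2·19.58 = 39.16 ≤ 45.14

Final: 3 servers


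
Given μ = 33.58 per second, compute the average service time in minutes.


Mean service time = 1/μ = 1/33.58 second = 0.02978 second
In minutes: 0.02978 × 0.0166667 = 0.0004963 min

Final: 0.0004963 min


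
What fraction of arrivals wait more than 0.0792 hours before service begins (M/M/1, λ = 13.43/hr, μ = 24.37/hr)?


ρ = 13.43/24.37 = 0.5511
P(Wq > t) = ρ·e^{−(μ−λ)t} = 0.5511·e^{−0.8664}
= 0.5511·0.420442 = 0.231700

Final: 0.231700


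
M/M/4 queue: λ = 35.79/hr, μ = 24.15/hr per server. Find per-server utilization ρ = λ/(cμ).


ρ = λ/(cμ) = 35.79/(4·24.15) = 35.79/96.60 = 0.3705

Final: 0.3705


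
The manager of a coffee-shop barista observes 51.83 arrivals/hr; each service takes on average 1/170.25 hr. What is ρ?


ρ = λ/μ = 51.83/170.25 = 0.3044

Final: 0.3044


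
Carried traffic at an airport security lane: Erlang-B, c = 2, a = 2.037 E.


B(2,2.037) = 0.405871 (Erlang-B)
Carried load = a(1 − B) = 2.037·(1 − 0.405871) = 2.037·0.594129 = 1.2102 E

Final: 1.2102 Erlangs


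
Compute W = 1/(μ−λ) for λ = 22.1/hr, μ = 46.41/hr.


W = 1/(μ−λ) = 1/(46.41 − 22.1) = 1/24.31 = 0.04114 hr

Final: 0.04114 hr


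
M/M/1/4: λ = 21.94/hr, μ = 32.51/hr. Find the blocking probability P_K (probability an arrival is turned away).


ρ = λ/μ = 21.94/32.51 = 0.6749
P_K = (1−ρ)ρ^K/(1−ρ^(K+1)) = (0.3251·0.207433)/(1 − 0.139990)
= 0.067443/0.860010 = 0.078421

Final: 0.078421


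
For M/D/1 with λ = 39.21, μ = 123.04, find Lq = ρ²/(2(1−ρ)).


ρ = 39.21/123.04 = 0.3187
M/D/1: Lq = ρ²/(2(1−ρ)) = 0.1016/(2·0.6813) = 0.07453

Final: 0.07453


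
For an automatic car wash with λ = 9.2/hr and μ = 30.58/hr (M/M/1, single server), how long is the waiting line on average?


ρ = 9.2/30.58 = 0.3009
Lq = ρ²/(1−ρ) = 0.09051/0.6991 = 0.1295

Final: 0.1295


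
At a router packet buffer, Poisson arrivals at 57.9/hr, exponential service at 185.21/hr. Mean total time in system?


W = 1/(μ−λ) = 1/(185.21 − 57.9) = 1/127.31 = 0.007855 hr

Final: 0.007855 hr


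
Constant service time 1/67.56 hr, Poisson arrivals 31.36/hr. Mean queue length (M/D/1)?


ρ = 31.36/67.56 = 0.4642
M/D/1: Lq = ρ²/(2(1−ρ)) = 0.2155/(2·0.5358) = 0.20106

Final: 0.20106


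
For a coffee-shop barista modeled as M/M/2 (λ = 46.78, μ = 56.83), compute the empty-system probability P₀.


a = λ/μ = 46.78/56.83 = 0.8232; ρ = a/c = 0.4116
Σ_{k=0}^{1} a^k/k! (terms k=0..1) = 1.00000 + 0.82316 = 1.82316
Tail: a^2/(2!(1−ρ)) = 0.67759/(2·0.5884) = 0.57577
P₀ = 1/(1.82316 + 0.57577) = 1/2.39892 = 0.416854

Final: 0.416854


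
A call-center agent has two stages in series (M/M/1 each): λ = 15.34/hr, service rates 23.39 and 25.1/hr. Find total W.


Each node sees arrival rate λ = 15.34/hr (tandem ⇒ throughput preserved).
W₁ = 1/(μ₁−λ) = 1/(23.39−15.34) = 0.12422 hr
W₂ = 1/(μ₂−λ) = 1/(25.1−15.34) = 0.10246 hr
W_total = W₁ + W₂ = 0.12422 + 0.10246 = 0.22668 hr

Final: 0.22668 hr


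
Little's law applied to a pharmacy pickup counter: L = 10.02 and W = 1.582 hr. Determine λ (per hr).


λ = L/W = 10.02/1.582 = 6.3338 /hr

Final: 6.3338 /hr


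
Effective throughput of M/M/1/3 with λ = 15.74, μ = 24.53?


ρ = 0.6417; P_K = (1−ρ)ρ^3/(1−ρ^4) = 0.113995
λ_eff = λ(1 − P_K) = 15.74·(1 − 0.113995) = 15.74·0.886005 = 13.9457 /hr

Final: 13.9457 /hr


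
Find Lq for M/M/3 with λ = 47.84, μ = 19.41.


a = λ/μ = 2.4647; ρ = a/3 = 0.8216
P₀ = 0.048810
Lq = P₀·a^c·ρ / (c!·(1−ρ)²) = 0.048810·14.97259·0.8216/(6·0.03184)
= 3.14313

Final: 3.14313


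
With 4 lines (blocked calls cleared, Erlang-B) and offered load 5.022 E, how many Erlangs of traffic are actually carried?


B(4,5.022) = 0.400077 (Erlang-B)
Carried load = a(1 − B) = 5.022·(1 − 0.400077) = 5.022·0.599923 = 3.0128 E

Final: 3.0128 Erlangs


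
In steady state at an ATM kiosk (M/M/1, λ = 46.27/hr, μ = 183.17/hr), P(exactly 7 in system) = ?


ρ = 46.27/183.17 = 0.2526
P_n = (1−ρ)·ρ^n = (1 − 0.2526)·0.2526^7 = 0.7474·0.00006563 = 0.00004905

Final: 0.00004905


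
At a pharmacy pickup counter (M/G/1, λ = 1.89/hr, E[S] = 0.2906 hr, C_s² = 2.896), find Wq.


ρ = λ·E[S] = 1.89·0.2906 = 0.5492
E[S²] = E[S]²(1+C_s²) = 0.2906²·(1+2.896) = 0.329011
Wq = λ·E[S²]/(2(1−ρ)) = 1.89·0.329011/(2·0.4508) = 0.68975 hr

Final: 0.68975 hr


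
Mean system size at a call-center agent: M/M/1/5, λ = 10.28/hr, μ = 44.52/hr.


ρ = 10.28/44.52 = 0.2309
L = ρ[1 − (K+1)ρ^K + Kρ^(K+1)] / [(1−ρ)(1−ρ^(K+1))]
Numerator: 0.2309·(1 − 6·0.0006564 + 5·0.0001516) = 0.230173
Denominator: (0.7691)·(0.999848) = 0.768976
L = 0.230173/0.768976 = 0.2993

Final: 0.2993


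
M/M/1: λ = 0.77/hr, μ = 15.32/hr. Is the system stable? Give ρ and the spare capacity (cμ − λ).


Total capacity cμ = 1·15.32 = 15.32/hr
ρ = λ/(cμ) = 0.77/15.32 = 0.05026
Stable ⇔ ρ < 1: YES
Spare capacity = cμ − λ = 15.32 − 0.77 = 14.55/hr

Final: ρ = 0.05026; stable; margin = 14.55/hr


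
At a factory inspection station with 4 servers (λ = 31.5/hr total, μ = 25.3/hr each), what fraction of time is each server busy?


ρ = λ/(cμ) = 31.5/(4·25.3) = 31.5/101.20 = 0.3113

Final: 0.3113


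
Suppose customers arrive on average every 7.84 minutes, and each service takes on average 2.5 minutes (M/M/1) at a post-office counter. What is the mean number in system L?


λ = 60/7.84 = 7.6531 /hr
μ = 60/2.5 = 24.0000 /hr
ρ = λ/μ = 7.6531/24.0000 = 0.3189
L = ρ/(1−ρ) = 0.3189/0.6811 = 0.4682

Final: 0.4682


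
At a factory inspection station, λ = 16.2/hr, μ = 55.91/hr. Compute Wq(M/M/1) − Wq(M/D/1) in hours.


ρ = 16.2/55.91 = 0.2898
Wq(M/M/1) = ρ/(μ−λ) = 0.2898/39.71 = 0.007297 hr
Wq(M/D/1) = ρ/(2(μ−λ)) = 0.003648 hr
Savings = 0.007297 − 0.003648 = 0.003648 hr

Final: 0.003648 hr


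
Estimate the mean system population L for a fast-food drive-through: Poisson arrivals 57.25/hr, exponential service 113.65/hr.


ρ = λ/μ = 57.25/113.65 = 0.5037
L = ρ/(1−ρ) = 0.5037/(1 − 0.5037) = 0.5037/0.4963 = 1.0151

Final: 1.0151


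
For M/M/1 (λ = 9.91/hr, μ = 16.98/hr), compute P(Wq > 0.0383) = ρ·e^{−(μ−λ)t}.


ρ = 9.91/16.98 = 0.5836
P(Wq > t) = ρ·e^{−(μ−λ)t} = 0.5836·e^{−0.2708}
= 0.5836·0.762784 = 0.445182

Final: 0.445182


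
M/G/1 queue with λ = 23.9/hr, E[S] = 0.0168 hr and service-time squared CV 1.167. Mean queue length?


ρ = λ·E[S] = 23.9·0.0168 = 0.4015
Lq = ρ²(1+C_s²)/(2(1−ρ)) = 0.1612·(1+1.167)/(2·0.5985)
= 0.1612·2.1670/1.1970 = 0.29187

Final: 0.29187


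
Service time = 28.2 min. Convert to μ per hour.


μ = 1/(service time) in consistent units.
1 hour = 60 min, so μ = 60/28.2 = 2.1277 per hour

Final: 2.1277 /hr


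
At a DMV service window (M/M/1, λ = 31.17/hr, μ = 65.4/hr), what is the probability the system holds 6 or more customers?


ρ = 31.17/65.4 = 0.4766
P(N ≥ n) = ρ^n = 0.4766^6 = 0.011721

Final: 0.011721


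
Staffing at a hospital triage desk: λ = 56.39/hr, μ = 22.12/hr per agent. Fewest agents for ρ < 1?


Stability requires cμ > λ ⇔ c > λ/μ.
λ/μ = 56.39/22.12 = 2.5493
Minimum integer c = ⌊2.5493⌋ + 1 = 3
Check: 3·22.12 = 66.36 > 56.39, while 2·22.12 = 44.24 ≤ 56.39

Final: 3 servers


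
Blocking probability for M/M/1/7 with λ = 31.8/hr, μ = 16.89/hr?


ρ = λ/μ = 31.8/16.89 = 1.8828
P_K = (1−ρ)ρ^K/(1−ρ^(K+1)) = (-0.8828·83.865298)/(1 − 157.899140)
= -74.033842/-156.899140 = 0.471856

Final: 0.471856


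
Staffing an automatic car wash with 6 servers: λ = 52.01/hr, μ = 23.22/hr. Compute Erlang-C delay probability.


a = λ/μ = 2.2399; ρ = a/6 = 0.3733
P₀ = 0.106159 (from M/M/c formula)
C(c,a) = [a^c/(c!(1−ρ))]·P₀ = [126.28385/(720·0.6267)]·0.106159
= 0.27988·0.106159 = 0.029711

Final: 0.029711


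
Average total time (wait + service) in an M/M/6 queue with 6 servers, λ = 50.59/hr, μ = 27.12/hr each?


a = 1.8654; ρ = 0.3109; P₀ = 0.154683
Lq = P₀·a^c·ρ/(c!(1−ρ)²) = 0.005927
Wq = Lq/λ = 0.005927/50.59 = 0.0001172 hr
W = Wq + 1/μ = 0.0001172 + 0.03687 = 0.03699 hr

Final: 0.03699 hr


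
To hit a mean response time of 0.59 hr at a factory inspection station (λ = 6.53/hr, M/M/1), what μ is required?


W = 1/(μ−λ) ⇒ μ − λ = 1/W = 1/0.59 = 1.6949
μ = λ + 1/W = 6.53 + 1.6949 = 8.2249 per hr

Final: 8.2249 /hr


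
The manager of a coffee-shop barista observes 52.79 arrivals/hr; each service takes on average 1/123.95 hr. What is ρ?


ρ = λ/μ = 52.79/123.95 = 0.4259

Final: 0.4259


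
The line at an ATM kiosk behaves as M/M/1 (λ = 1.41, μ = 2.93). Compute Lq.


ρ = 1.41/2.93 = 0.4812
Lq = ρ²/(1−ρ) = 0.2316/0.5188 = 0.4464

Final: 0.4464


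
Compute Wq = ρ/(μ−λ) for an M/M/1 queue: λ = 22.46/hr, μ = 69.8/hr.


ρ = 22.46/69.8 = 0.3218
Wq = ρ/(μ−λ) = 0.3218/(69.8 − 22.46) = 0.3218/47.34 = 0.006797 hr

Final: 0.006797 hr


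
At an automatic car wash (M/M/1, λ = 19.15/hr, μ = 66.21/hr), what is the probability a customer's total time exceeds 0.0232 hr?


W ~ Exponential(μ−λ) for M/M/1.
μ − λ = 66.21 − 19.15 = 47.0600
P(W > t) = e^{−(μ−λ)t} = e^{−1.0918} = 0.335615

Final: 0.335615


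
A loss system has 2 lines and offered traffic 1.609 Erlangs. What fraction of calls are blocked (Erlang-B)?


B(c,a) = (a^c/c!) / Σ_{k=0}^{c} a^k/k!
a^2/2! = 1.294440
Σ terms (k=0..2): 1.00000 + 1.60900 + 1.29444 = 3.903440
B = 1.294440/3.903440 = 0.331615

Final: 0.331615


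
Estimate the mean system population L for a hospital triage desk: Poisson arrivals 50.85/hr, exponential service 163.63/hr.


ρ = λ/μ = 50.85/163.63 = 0.3108
L = ρ/(1−ρ) = 0.3108/(1 − 0.3108) = 0.3108/0.6892 = 0.4509

Final: 0.4509


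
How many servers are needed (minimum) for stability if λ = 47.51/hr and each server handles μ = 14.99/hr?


Stability requires cμ > λ ⇔ c > λ/μ.
λ/μ = 47.51/14.99 = 3.1694
Minimum integer c = ⌊3.1694⌋ + 1 = 4
Check: 4·14.99 = 59.96 > 47.51, while 3·14.99 = 44.97 ≤ 47.51

Final: 4 servers


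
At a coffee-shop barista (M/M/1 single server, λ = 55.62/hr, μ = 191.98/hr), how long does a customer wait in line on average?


ρ = 55.62/191.98 = 0.2897
Wq = ρ/(μ−λ) = 0.2897/(191.98 − 55.62) = 0.2897/136.36 = 0.002125 hr

Final: 0.002125 hr


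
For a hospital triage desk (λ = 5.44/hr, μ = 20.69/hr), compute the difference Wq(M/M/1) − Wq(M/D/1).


ρ = 5.44/20.69 = 0.2629
Wq(M/M/1) = ρ/(μ−λ) = 0.2629/15.25 = 0.01724 hr
Wq(M/D/1) = ρ/(2(μ−λ)) = 0.008621 hr
Savings = 0.01724 − 0.008621 = 0.008621 hr

Final: 0.008621 hr


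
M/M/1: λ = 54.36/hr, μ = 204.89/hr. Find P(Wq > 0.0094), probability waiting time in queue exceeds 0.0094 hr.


ρ = 54.36/204.89 = 0.2653
P(Wq > t) = ρ·e^{−(μ−λ)t} = 0.2653·e^{−1.4150}
= 0.2653·0.242930 = 0.064453

Final: 0.064453


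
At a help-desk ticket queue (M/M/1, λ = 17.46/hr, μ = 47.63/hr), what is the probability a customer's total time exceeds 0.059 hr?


W ~ Exponential(μ−λ) for M/M/1.
μ − λ = 47.63 − 17.46 = 30.1700
P(W > t) = e^{−(μ−λ)t} = e^{−1.7800} = 0.168633

Final: 0.168633


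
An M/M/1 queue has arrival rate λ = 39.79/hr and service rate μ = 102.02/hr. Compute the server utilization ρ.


ρ = λ/μ = 39.79/102.02 = 0.3900

Final: 0.3900


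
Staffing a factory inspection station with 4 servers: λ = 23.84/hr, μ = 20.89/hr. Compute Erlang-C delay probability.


a = λ/μ = 1.1412; ρ = a/4 = 0.2853
P₀ = 0.318572 (from M/M/c formula)
C(c,a) = [a^c/(c!(1−ρ))]·P₀ = [1.69618/(24·0.7147)]·0.318572
= 0.09889·0.318572 = 0.031503

Final: 0.031503


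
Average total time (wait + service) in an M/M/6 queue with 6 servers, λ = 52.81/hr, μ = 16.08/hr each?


a = 3.2842; ρ = 0.5474; P₀ = 0.036413
Lq = P₀·a^c·ρ/(c!(1−ρ)²) = 0.16955
Wq = Lq/λ = 0.16955/52.81 = 0.003211 hr
W = Wq + 1/μ = 0.003211 + 0.06219 = 0.06540 hr

Final: 0.06540 hr


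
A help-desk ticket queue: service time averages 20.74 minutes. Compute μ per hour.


μ = 1/(service time) in consistent units.
1 hour = 60 min, so μ = 60/20.74 = 2.8930 per hour

Final: 2.8930 /hr


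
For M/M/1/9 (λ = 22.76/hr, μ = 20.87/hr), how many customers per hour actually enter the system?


ρ = 1.0906; P_K = (1−ρ)ρ^9/(1−ρ^10) = 0.143233
λ_eff = λ(1 − P_K) = 22.76·(1 − 0.143233) = 22.76·0.856767 = 19.5000 /hr

Final: 19.5000 /hr


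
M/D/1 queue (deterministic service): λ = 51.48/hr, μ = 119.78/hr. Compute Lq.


ρ = 51.48/119.78 = 0.4298
M/D/1: Lq = ρ²/(2(1−ρ)) = 0.1847/(2·0.5702) = 0.16197

Final: 0.16197


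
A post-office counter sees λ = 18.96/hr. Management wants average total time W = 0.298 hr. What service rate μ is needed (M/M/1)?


W = 1/(μ−λ) ⇒ μ − λ = 1/W = 1/0.298 = 3.3557
μ = λ + 1/W = 18.96 + 3.3557 = 22.3157 per hr

Final: 22.3157 /hr


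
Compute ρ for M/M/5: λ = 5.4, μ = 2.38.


ρ = λ/(cμ) = 5.4/(5·2.38) = 5.4/11.90 = 0.4538

Final: 0.4538


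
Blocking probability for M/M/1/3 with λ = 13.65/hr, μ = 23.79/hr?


ρ = λ/μ = 13.65/23.79 = 0.5738
P_K = (1−ρ)ρ^K/(1−ρ^(K+1)) = (0.4262·0.188892)/(1 − 0.108381)
= 0.080512/0.891619 = 0.090298

Final: 0.090298


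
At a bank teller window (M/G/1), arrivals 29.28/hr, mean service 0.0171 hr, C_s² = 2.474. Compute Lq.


ρ = λ·E[S] = 29.28·0.0171 = 0.5007
Lq = ρ²(1+C_s²)/(2(1−ρ)) = 0.2507·(1+2.474)/(2·0.4993)
= 0.2507·3.4740/0.9986 = 0.87209

Final: 0.87209


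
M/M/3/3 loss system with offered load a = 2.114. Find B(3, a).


B(c,a) = (a^c/c!) / Σ_{k=0}^{c} a^k/k!
a^3/3! = 1.574576
Σ terms (k=0..3): 1.00000 + 2.11400 + 2.23450 + 1.57458 = 6.923074
B = 1.574576/6.923074 = 0.227439

Final: 0.227439


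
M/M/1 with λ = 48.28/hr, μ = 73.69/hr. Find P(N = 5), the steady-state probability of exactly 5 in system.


ρ = 48.28/73.69 = 0.6552
P_n = (1−ρ)·ρ^n = (1 − 0.6552)·0.6552^5 = 0.3448·0.120724 = 0.041628

Final: 0.041628


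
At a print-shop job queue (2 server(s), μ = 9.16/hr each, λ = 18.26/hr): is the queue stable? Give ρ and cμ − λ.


Total capacity cμ = 2·9.16 = 18.32/hr
ρ = λ/(cμ) = 18.26/18.32 = 0.9967
Stable ⇔ ρ < 1: YES
Spare capacity = cμ − λ = 18.32 − 18.26 = 0.06/hr

Final: ρ = 0.9967; stable; margin = 0.06/hr


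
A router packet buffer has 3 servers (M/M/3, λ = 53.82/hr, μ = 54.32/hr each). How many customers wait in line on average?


a = λ/μ = 0.9908; ρ = a/3 = 0.3303
P₀ = 0.367150
Lq = P₀·a^c·ρ / (c!·(1−ρ)²) = 0.367150·0.97264·0.3303/(6·0.44854)
= 0.04382

Final: 0.04382


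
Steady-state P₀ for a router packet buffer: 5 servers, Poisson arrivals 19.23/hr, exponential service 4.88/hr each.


a = λ/μ = 19.23/4.88 = 3.9406; ρ = a/c = 0.7881
Σ_{k=0}^{4} a^k/k! (terms k=0..4) = 1.00000 + 3.94057 + 7.76406 + 10.19828 + 10.04677 = 32.94969
Tail: a^5/(5!(1−ρ)) = 950.16124/(120·0.2119) = 37.36933
P₀ = 1/(32.94969 + 37.36933) = 1/70.31903 = 0.014221

Final: 0.014221


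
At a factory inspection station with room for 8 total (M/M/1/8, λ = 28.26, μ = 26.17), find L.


ρ = 28.26/26.17 = 1.0799
L = ρ[1 − (K+1)ρ^K + Kρ^(K+1)] / [(1−ρ)(1−ρ^(K+1))]
Numerator: 1.0799·(1 − 9·1.849045 + 8·1.996714) = 0.358848
Denominator: (-0.07986)·(-0.996714) = 0.079600
L = 0.358848/0.079600 = 4.5081

Final: 4.5081


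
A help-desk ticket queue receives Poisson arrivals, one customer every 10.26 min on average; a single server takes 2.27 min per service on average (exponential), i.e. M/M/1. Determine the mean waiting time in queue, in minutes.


λ = 60/10.26 = 5.8480 /hr
μ = 60/2.27 = 26.4317 /hr
ρ = λ/μ = 5.8480/26.4317 = 0.2212
Wq = ρ/(μ−λ) = 0.2212/(26.4317−5.8480) = 0.01075 hr
In minutes: 0.01075·60 = 0.6449 min

Final: 0.6449 min


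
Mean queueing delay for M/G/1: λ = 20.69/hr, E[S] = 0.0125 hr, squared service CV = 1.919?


ρ = λ·E[S] = 20.69·0.0125 = 0.2586
E[S²] = E[S]²(1+C_s²) = 0.0125²·(1+1.919) = 0.0004561
Wq = λ·E[S²]/(2(1−ρ)) = 20.69·0.0004561/(2·0.7414) = 0.006364 hr

Final: 0.006364 hr


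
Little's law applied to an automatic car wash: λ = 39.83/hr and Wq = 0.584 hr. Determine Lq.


Lq = λWq = 39.83·0.584 = 23.2607

Final: 23.2607


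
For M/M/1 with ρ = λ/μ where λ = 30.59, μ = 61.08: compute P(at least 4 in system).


ρ = 30.59/61.08 = 0.5008
P(N ≥ n) = ρ^n = 0.5008^4 = 0.062910

Final: 0.062910


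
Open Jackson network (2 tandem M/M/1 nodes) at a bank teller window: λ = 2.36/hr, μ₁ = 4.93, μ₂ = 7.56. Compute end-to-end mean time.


Each node sees arrival rate λ = 2.36/hr (tandem ⇒ throughput preserved).
W₁ = 1/(μ₁−λ) = 1/(4.93−2.36) = 0.38911 hr
W₂ = 1/(μ₂−λ) = 1/(7.56−2.36) = 0.19231 hr
W_total = W₁ + W₂ = 0.38911 + 0.19231 = 0.58141 hr

Final: 0.58141 hr


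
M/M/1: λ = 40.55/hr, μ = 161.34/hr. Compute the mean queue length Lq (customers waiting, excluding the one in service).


ρ = 40.55/161.34 = 0.2513
Lq = ρ²/(1−ρ) = 0.06317/0.7487 = 0.08437

Final: 0.08437


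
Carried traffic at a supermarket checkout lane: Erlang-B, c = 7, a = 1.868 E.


B(7,1.868) = 0.002434 (Erlang-B)
Carried load = a(1 − B) = 1.868·(1 − 0.002434) = 1.868·0.997566 = 1.8635 E

Final: 1.8635 Erlangs


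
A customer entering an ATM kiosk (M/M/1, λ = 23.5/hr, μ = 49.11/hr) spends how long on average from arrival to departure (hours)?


W = 1/(μ−λ) = 1/(49.11 − 23.5) = 1/25.61 = 0.03905 hr

Final: 0.03905 hr


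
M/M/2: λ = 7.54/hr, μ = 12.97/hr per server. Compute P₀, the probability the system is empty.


a = λ/μ = 7.54/12.97 = 0.5813; ρ = a/c = 0.2907
Σ_{k=0}^{1} a^k/k! (terms k=0..1) = 1.00000 + 0.58134 = 1.58134
Tail: a^2/(2!(1−ρ)) = 0.33796/(2·0.7093) = 0.23822
P₀ = 1/(1.58134 + 0.23822) = 1/1.81957 = 0.549582

Final: 0.549582


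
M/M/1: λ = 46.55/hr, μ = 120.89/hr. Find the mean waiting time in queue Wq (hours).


ρ = 46.55/120.89 = 0.3851
Wq = ρ/(μ−λ) = 0.3851/(120.89 − 46.55) = 0.3851/74.34 = 0.005180 hr

Final: 0.005180 hr


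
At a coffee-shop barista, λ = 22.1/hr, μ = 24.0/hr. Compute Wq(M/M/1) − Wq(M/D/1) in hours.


ρ = 22.1/24.0 = 0.9208
Wq(M/M/1) = ρ/(μ−λ) = 0.9208/1.90 = 0.48465 hr
Wq(M/D/1) = ρ/(2(μ−λ)) = 0.24232 hr
Savings = 0.48465 − 0.24232 = 0.24232 hr

Final: 0.24232 hr


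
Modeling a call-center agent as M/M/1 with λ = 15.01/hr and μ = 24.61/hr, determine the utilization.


ρ = λ/μ = 15.01/24.61 = 0.6099

Final: 0.6099


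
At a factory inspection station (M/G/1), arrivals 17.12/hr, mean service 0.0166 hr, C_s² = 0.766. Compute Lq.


ρ = λ·E[S] = 17.12·0.0166 = 0.2842
Lq = ρ²(1+C_s²)/(2(1−ρ)) = 0.08077·(1+0.766)/(2·0.7158)
= 0.08077·1.7660/1.4316 = 0.09963

Final: 0.09963


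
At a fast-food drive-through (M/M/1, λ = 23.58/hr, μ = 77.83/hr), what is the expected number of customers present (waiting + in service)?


ρ = λ/μ = 23.58/77.83 = 0.3030
L = ρ/(1−ρ) = 0.3030/(1 − 0.3030) = 0.3030/0.6970 = 0.4347

Final: 0.4347


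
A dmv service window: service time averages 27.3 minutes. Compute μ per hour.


μ = 1/(service time) in consistent units.
1 hour = 60 min, so μ = 60/27.3 = 2.1978 per hour

Final: 2.1978 /hr


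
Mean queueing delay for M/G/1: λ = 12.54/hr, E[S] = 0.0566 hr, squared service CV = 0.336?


ρ = λ·E[S] = 12.54·0.0566 = 0.7098
E[S²] = E[S]²(1+C_s²) = 0.0566²·(1+0.336) = 0.004280
Wq = λ·E[S²]/(2(1−ρ)) = 12.54·0.004280/(2·0.2902) = 0.09246 hr

Final: 0.09246 hr


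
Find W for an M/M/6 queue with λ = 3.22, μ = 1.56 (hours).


a = 2.0641; ρ = 0.3440; P₀ = 0.126705
Lq = P₀·a^c·ρ/(c!(1−ρ)²) = 0.01088
Wq = Lq/λ = 0.01088/3.22 = 0.003379 hr
W = Wq + 1/μ = 0.003379 + 0.64103 = 0.64440 hr

Final: 0.64440 hr


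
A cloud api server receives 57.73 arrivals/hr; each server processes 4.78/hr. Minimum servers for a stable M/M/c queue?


Stability requires cμ > λ ⇔ c > λ/μ.
λ/μ = 57.73/4.78 = 12.0774
Minimum integer c = ⌊12.0774⌋ + 1 = 13
Check: 13·4.78 = 62.14 > 57.73, while 12·4.78 = 57.36 ≤ 57.73

Final: 13 servers


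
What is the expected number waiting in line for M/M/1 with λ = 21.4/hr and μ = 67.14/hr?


ρ = 21.4/67.14 = 0.3187
Lq = ρ²/(1−ρ) = 0.1016/0.6813 = 0.1491

Final: 0.1491


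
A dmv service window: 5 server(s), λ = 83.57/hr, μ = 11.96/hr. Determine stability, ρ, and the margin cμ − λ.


Total capacity cμ = 5·11.96 = 59.80/hr
ρ = λ/(cμ) = 83.57/59.80 = 1.3975
Stable ⇔ ρ < 1: NO
Spare capacity = cμ − λ = 59.80 − 83.57 = -23.77/hr

Final: ρ = 1.3975; unstable; margin = -23.77/hr


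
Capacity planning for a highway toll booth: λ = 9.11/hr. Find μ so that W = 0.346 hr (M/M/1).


W = 1/(μ−λ) ⇒ μ − λ = 1/W = 1/0.346 = 2.8902
μ = λ + 1/W = 9.11 + 2.8902 = 12.0002 per hr

Final: 12.0002 /hr


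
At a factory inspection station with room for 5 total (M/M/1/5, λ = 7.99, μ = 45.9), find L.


ρ = 7.99/45.9 = 0.1741
L = ρ[1 − (K+1)ρ^K + Kρ^(K+1)] / [(1−ρ)(1−ρ^(K+1))]
Numerator: 0.1741·(1 − 6·0.0001598 + 5·0.00002782) = 0.173931
Denominator: (0.8259)·(0.999972) = 0.825903
L = 0.173931/0.825903 = 0.2106

Final: 0.2106


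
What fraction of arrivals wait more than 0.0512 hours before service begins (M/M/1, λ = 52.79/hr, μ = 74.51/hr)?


ρ = 52.79/74.51 = 0.7085
P(Wq > t) = ρ·e^{−(μ−λ)t} = 0.7085·e^{−1.1121}
= 0.7085·0.328879 = 0.233010

Final: 0.233010


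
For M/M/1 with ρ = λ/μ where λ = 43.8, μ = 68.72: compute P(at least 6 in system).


ρ = 43.8/68.72 = 0.6374
P(N ≥ n) = ρ^n = 0.6374^6 = 0.067042

Final: 0.067042


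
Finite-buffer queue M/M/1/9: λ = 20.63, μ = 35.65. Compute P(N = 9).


ρ = λ/μ = 20.63/35.65 = 0.5787
P_K = (1−ρ)ρ^K/(1−ρ^(K+1)) = (0.4213·0.007277)/(1 − 0.004211)
= 0.003066/0.995789 = 0.003079

Final: 0.003079


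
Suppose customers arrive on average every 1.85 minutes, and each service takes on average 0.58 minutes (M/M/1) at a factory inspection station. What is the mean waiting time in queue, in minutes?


λ = 60/1.85 = 32.4324 /hr
μ = 60/0.58 = 103.4483 /hr
ρ = λ/μ = 32.4324/103.4483 = 0.3135
Wq = ρ/(μ−λ) = 0.3135/(103.4483−32.4324) = 0.004415 hr
In minutes: 0.004415·60 = 0.2649 min

Final: 0.2649 min


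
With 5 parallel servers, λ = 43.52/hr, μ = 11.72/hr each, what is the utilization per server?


ρ = λ/(cμ) = 43.52/(5·11.72) = 43.52/58.60 = 0.7427

Final: 0.7427


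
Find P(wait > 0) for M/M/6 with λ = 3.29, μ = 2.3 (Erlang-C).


a = λ/μ = 1.4304; ρ = a/6 = 0.2384
P₀ = 0.239160 (from M/M/c formula)
C(c,a) = [a^c/(c!(1−ρ))]·P₀ = [8.56660/(720·0.7616)]·0.239160
= 0.01562·0.239160 = 0.003736

Final: 0.003736


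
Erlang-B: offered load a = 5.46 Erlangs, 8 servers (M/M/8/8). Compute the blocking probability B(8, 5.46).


B(c,a) = (a^c/c!) / Σ_{k=0}^{c} a^k/k!
a^8/8! = 19.589377
Σ terms (k=0..8): 1.00000 + 5.46000 + 14.90580 + 27.12856 + 37.03048 + 40.43728 + 36.79793 + 28.70238 + 19.58938 = 211.051806
B = 19.589377/211.051806 = 0.092818

Final: 0.092818


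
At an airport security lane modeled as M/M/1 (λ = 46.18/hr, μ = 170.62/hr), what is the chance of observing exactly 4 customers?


ρ = 46.18/170.62 = 0.2707
P_n = (1−ρ)·ρ^n = (1 − 0.2707)·0.2707^4 = 0.7293·0.005367 = 0.003914

Final: 0.003914


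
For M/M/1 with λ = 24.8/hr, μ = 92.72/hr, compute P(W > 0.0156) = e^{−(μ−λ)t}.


W ~ Exponential(μ−λ) for M/M/1.
μ − λ = 92.72 − 24.8 = 67.9200
P(W > t) = e^{−(μ−λ)t} = e^{−1.0596} = 0.346611

Final: 0.346611


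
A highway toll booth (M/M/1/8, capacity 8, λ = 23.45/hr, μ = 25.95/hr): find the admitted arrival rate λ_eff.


ρ = 0.9037; P_K = (1−ρ)ρ^8/(1−ρ^9) = 0.071619
λ_eff = λ(1 − P_K) = 23.45·(1 − 0.071619) = 23.45·0.928381 = 21.7705 /hr

Final: 21.7705 /hr


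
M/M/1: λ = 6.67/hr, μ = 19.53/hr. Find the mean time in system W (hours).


W = 1/(μ−λ) = 1/(19.53 − 6.67) = 1/12.86 = 0.07776 hr

Final: 0.07776 hr


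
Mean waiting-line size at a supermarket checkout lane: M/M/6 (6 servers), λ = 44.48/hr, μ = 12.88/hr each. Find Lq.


a = λ/μ = 3.4534; ρ = a/6 = 0.5756
P₀ = 0.030440
Lq = P₀·a^c·ρ / (c!·(1−ρ)²) = 0.030440·1696.26419·0.5756/(720·0.18014)
= 0.22914

Final: 0.22914


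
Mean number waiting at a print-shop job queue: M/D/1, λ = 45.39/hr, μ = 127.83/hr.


ρ = 45.39/127.83 = 0.3551
M/D/1: Lq = ρ²/(2(1−ρ)) = 0.1261/(2·0.6449) = 0.09775

Final: 0.09775


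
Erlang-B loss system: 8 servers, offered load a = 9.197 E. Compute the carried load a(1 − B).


B(8,9.197) = 0.299212 (Erlang-B)
Carried load = a(1 − B) = 9.197·(1 − 0.299212) = 9.197·0.700788 = 6.4451 E

Final: 6.4451 Erlangs


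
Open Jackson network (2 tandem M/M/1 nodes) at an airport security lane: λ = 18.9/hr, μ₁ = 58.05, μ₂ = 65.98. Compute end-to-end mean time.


Each node sees arrival rate λ = 18.9/hr (tandem ⇒ throughput preserved).
W₁ = 1/(μ₁−λ) = 1/(58.05−18.9) = 0.02554 hr
W₂ = 1/(μ₂−λ) = 1/(65.98−18.9) = 0.02124 hr
W_total = W₁ + W₂ = 0.02554 + 0.02124 = 0.04678 hr

Final: 0.04678 hr


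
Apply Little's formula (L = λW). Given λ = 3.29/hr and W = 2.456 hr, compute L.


L = λW = 3.29·2.456 = 8.0802

Final: 8.0802


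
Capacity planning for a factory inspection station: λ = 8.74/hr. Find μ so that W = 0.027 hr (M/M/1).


W = 1/(μ−λ) ⇒ μ − λ = 1/W = 1/0.027 = 37.0370
μ = λ + 1/W = 8.74 + 37.0370 = 45.7770 per hr

Final: 45.7770 /hr


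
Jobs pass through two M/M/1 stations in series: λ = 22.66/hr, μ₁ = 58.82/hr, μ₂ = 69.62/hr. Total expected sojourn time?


Each node sees arrival rate λ = 22.66/hr (tandem ⇒ throughput preserved).
W₁ = 1/(μ₁−λ) = 1/(58.82−22.66) = 0.02765 hr
W₂ = 1/(μ₂−λ) = 1/(69.62−22.66) = 0.02129 hr
W_total = W₁ + W₂ = 0.02765 + 0.02129 = 0.04895 hr

Final: 0.04895 hr


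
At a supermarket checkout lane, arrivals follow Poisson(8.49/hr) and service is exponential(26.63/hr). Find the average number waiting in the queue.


ρ = 8.49/26.63 = 0.3188
Lq = ρ²/(1−ρ) = 0.1016/0.6812 = 0.1492

Final: 0.1492


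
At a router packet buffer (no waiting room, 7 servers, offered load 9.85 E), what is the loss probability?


B(c,a) = (a^c/c!) / Σ_{k=0}^{c} a^k/k!
a^7/7! = 1784.937760
Σ terms (k=0..7): 1.00000 + 9.85000 + 48.51125 + 159.27860 + 392.22356 + 772.68042 + 1268.48369 + 1784.93776 = 4436.965283
B = 1784.937760/4436.965283 = 0.402288

Final: 0.402288


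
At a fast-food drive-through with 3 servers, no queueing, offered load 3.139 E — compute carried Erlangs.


B(3,3.139) = 0.362498 (Erlang-B)
Carried load = a(1 − B) = 3.139·(1 − 0.362498) = 3.139·0.637502 = 2.0011 E

Final: 2.0011 Erlangs
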